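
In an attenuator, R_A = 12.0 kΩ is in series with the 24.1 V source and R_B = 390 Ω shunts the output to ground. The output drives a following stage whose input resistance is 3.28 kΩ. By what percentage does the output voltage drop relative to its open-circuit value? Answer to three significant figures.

10.3 %

Unloaded V = 24.1 × 390/12390 = 0.75860 V.
Loaded: R_B‖R_L = 348.6 Ω, giving V = 24.1 × 348.6/12350 = 0.68026 V.
Drop = (0.75860 − 0.68026) / 0.75860 = 10.3 %.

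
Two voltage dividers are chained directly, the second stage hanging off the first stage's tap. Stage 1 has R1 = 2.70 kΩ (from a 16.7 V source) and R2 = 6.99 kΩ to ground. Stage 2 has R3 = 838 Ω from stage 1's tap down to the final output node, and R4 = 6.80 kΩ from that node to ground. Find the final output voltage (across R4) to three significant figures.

Stage 2 presents R3+R4 = 7638 Ω as a load on stage 1's tap.
Stage 1's lower leg becomes R2‖(R3+R4) = 3650 Ω, so V_mid = 16.7 × 3650/6350 = 9.599 V.
Stage 2 is itself unloaded: V_out = V_mid × R4/(R3+R4) = 9.599 × 6800/7638 = 8.55 V.

V_out ≈ 8.55 V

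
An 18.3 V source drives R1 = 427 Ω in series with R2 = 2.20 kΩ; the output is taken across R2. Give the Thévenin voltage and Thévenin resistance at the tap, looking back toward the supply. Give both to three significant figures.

V_th = 15.3 V, R_th = 358 Ω

V_th is the open-circuit tap voltage: 18.3 × 2200/(427 + 2200) = 15.3 V.
With the supply zeroed, R1 and R2 appear in parallel from the tap: R_th = R1‖R2 = (427 × 2200)/2627 = 358 Ω.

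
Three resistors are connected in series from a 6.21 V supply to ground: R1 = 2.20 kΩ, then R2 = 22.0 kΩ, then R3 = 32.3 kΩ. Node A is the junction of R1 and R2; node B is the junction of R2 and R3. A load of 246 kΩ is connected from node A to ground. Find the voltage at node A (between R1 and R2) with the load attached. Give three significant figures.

Below node A the series string R2+R3 = 54.30 kΩ sits in parallel with the 246 kΩ load: 44.48 kΩ.
V_A = 6.21 × 44.48/(2.20 + 44.48) = 5.92 V.

V ≈ 5.92 V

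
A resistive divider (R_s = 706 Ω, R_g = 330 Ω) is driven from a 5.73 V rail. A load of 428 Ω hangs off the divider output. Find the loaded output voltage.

V_out ≈ 1.20 V

The load sits in parallel with R_g: R_g‖R_L = (330 × 428) / (330 + 428) = 186.3 Ω.
V_out = 5.73 × 186.3 / (706 + 186.3) = 5.73 × 186.3/892.3 = 1.20 V.
(Unloaded it would have been 1.83 V.)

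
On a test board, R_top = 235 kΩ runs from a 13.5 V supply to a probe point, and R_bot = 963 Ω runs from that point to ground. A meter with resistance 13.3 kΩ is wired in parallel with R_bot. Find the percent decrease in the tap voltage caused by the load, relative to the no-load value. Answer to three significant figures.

6.73 %

The divider's output (Thévenin) resistance is R_top‖R_bot = 959.1 Ω.
Fractional drop under load = R_th/(R_th + R_L) = 959.1 / (959.1 + 13300) = 0.06726.
So the output falls by 6.73 %.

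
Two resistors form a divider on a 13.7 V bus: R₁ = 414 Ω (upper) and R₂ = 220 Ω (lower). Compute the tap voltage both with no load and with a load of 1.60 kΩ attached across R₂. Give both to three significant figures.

Open-circuit: V = 13.7 × 220/(414 + 220) = 4.75 V.
With the load, R₂ becomes R₂‖R_L = 193.4 Ω, so V = 13.7 × 193.4/607.4 = 4.36 V.

Unloaded: 4.75 V; loaded: 4.36 V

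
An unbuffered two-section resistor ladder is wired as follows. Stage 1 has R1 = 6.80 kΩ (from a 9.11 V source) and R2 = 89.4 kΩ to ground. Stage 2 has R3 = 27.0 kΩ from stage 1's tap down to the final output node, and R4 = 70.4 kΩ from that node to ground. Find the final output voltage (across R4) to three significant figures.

V_out ≈ 5.75 V

Stage 2 presents R3+R4 = 97.40 kΩ as a load on stage 1's tap.
Stage 1's lower leg becomes R2‖(R3+R4) = 46.61 kΩ, so V_mid = 9.11 × 46.61/53.41 = 7.950 V.
Stage 2 is itself unloaded: V_out = V_mid × R4/(R3+R4) = 7.950 × 70.4/97.40 = 5.75 V.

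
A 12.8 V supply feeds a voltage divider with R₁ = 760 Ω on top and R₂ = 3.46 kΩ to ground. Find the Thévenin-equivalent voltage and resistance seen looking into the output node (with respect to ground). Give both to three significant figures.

V_th is the open-circuit tap voltage: 12.8 × 3460/(760 + 3460) = 10.5 V.
With the supply zeroed, R₁ and R₂ appear in parallel from the tap: R_th = R₁‖R₂ = (760 × 3460)/4220 = 623 Ω.

V_th = 10.5 V, R_th = 623 Ω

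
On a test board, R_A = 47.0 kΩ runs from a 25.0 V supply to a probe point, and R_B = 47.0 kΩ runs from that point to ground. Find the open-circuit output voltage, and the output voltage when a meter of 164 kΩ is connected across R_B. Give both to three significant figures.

Unloaded: 12.5 V; loaded: 10.9 V

Open-circuit: V = 25.0 × 47.0/(47.0 + 47.0) = 12.5 V.
With the load, R_B becomes R_B‖R_L = 36.53 kΩ, so V = 25.0 × 36.53/83.53 = 10.9 V.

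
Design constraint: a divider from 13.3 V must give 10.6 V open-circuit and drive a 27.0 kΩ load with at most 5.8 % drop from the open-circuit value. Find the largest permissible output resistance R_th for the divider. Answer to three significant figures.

Loading drop = R_th/(R_th + R_L) ≤ 0.0580, so R_th ≤ R_L · ε/(1−ε) = 27.0 kΩ × 0.0580/0.9420 = 1.66 kΩ.
(Any R1, R2 with R2/(R1+R2) = 0.797 and R1‖R2 ≤ 1.66 kΩ will meet the spec.)

R_th ≤ 1.66 kΩ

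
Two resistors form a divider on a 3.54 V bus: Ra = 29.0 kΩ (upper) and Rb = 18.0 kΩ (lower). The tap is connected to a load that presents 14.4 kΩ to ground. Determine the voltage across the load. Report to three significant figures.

The load sits in parallel with Rb: Rb‖R_L = (18.0 × 14.4) / (18.0 + 14.4) = 8.000 kΩ.
V_out = 3.54 × 8.000 / (29.0 + 8.000) = 3.54 × 8.000/37.00 = 0.765 V.
(Unloaded it would have been 1.36 V.)

V_out ≈ 0.765 V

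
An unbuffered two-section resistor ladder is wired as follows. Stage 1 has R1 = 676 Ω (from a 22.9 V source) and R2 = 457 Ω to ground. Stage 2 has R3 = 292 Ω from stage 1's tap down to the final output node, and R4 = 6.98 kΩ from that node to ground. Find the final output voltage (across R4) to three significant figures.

Stage 2 presents R3+R4 = 7272 Ω as a load on stage 1's tap.
Stage 1's lower leg becomes R2‖(R3+R4) = 430.0 Ω, so V_mid = 22.9 × 430.0/1106 = 8.903 V.
Stage 2 is itself unloaded: V_out = V_mid × R4/(R3+R4) = 8.903 × 6980/7272 = 8.55 V.

V_out ≈ 8.55 V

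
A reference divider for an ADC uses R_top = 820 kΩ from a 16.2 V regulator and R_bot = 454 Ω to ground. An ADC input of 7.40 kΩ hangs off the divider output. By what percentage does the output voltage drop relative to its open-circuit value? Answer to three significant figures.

The divider's output (Thévenin) resistance is R_top‖R_bot = 453.7 Ω.
Fractional drop under load = R_th/(R_th + R_L) = 453.7 / (453.7 + 7400) = 0.05777.
So the output falls by 5.78 %.

5.78 %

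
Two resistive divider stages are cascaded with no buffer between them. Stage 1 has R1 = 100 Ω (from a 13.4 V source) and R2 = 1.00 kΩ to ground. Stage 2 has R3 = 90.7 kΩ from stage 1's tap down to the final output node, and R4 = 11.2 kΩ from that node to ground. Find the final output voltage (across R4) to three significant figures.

V_out ≈ 1.34 V

Stage 2 presents R3+R4 = 101900 Ω as a load on stage 1's tap.
Stage 1's lower leg becomes R2‖(R3+R4) = 990.3 Ω, so V_mid = 13.4 × 990.3/1090 = 12.17 V.
Stage 2 is itself unloaded: V_out = V_mid × R4/(R3+R4) = 12.17 × 11200/101900 = 1.34 V.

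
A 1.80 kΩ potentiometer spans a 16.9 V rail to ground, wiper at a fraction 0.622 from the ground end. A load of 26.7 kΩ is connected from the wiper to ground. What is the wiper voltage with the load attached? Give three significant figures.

The wiper splits the pot into (1−α)R = 680.4 Ω above and αR = 1120 Ω below.
Lower section ‖ load = 1075 Ω.
V_wiper = 16.9 × 1075/(680.4 + 1075) = 10.3 V.

V ≈ 10.3 V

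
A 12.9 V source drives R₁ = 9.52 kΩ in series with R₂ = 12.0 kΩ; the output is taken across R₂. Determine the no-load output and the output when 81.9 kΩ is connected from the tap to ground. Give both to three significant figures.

Open-circuit: V = 12.9 × 12.0/(9.52 + 12.0) = 7.19 V.
With the load, R₂ becomes R₂‖R_L = 10.47 kΩ, so V = 12.9 × 10.47/19.99 = 6.76 V.

Unloaded: 7.19 V; loaded: 6.76 V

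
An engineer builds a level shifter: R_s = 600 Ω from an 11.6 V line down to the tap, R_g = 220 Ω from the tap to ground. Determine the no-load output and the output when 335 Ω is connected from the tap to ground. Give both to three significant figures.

Open-circuit: V = 11.6 × 220/(600 + 220) = 3.11 V.
With the load, R_g becomes R_g‖R_L = 132.8 Ω, so V = 11.6 × 132.8/732.8 = 2.10 V.

Unloaded: 3.11 V; loaded: 2.10 V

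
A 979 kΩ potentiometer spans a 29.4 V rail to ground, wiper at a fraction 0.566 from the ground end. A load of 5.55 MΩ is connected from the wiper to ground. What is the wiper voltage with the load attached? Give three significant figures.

V ≈ 15.9 V

The wiper splits the pot into (1−α)R = 424.9 kΩ above and αR = 554.1 kΩ below.
Lower section ‖ load = 503.8 kΩ.
V_wiper = 29.4 × 503.8/(424.9 + 503.8) = 15.9 V.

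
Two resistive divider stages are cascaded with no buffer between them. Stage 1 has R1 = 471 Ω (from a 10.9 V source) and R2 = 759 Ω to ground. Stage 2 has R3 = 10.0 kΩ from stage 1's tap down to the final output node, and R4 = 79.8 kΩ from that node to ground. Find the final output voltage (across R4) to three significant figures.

Stage 2 presents R3+R4 = 89800 Ω as a load on stage 1's tap.
Stage 1's lower leg becomes R2‖(R3+R4) = 752.6 Ω, so V_mid = 10.9 × 752.6/1224 = 6.704 V.
Stage 2 is itself unloaded: V_out = V_mid × R4/(R3+R4) = 6.704 × 79800/89800 = 5.96 V.

V_out ≈ 5.96 V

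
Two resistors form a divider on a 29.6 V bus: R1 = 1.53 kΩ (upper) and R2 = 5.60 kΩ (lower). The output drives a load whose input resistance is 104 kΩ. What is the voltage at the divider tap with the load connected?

V_out ≈ 23.0 V

The load sits in parallel with R2: R2‖R_L = (5.60 × 104) / (5.60 + 104) = 5.314 kΩ.
V_out = 29.6 × 5.314 / (1.53 + 5.314) = 29.6 × 5.314/6.844 = 23.0 V.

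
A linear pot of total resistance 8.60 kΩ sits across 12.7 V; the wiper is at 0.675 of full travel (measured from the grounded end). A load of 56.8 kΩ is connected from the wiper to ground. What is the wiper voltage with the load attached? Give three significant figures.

The wiper splits the pot into (1−α)R = 2.795 kΩ above and αR = 5.805 kΩ below.
Lower section ‖ load = 5.267 kΩ.
V_wiper = 12.7 × 5.267/(2.795 + 5.267) = 8.30 V.

V ≈ 8.30 V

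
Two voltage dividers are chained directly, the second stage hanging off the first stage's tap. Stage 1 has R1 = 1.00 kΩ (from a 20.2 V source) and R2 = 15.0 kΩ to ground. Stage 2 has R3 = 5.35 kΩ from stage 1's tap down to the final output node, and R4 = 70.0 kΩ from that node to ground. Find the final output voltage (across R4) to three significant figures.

V_out ≈ 17.4 V

Stage 2 presents R3+R4 = 75.35 kΩ as a load on stage 1's tap.
Stage 1's lower leg becomes R2‖(R3+R4) = 12.51 kΩ, so V_mid = 20.2 × 12.51/13.51 = 18.70 V.
Stage 2 is itself unloaded: V_out = V_mid × R4/(R3+R4) = 18.70 × 70.0/75.35 = 17.4 V.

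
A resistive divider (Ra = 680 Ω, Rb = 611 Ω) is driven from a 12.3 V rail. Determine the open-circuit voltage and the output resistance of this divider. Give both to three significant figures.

V_th = 5.82 V, R_th = 322 Ω

V_th is the open-circuit tap voltage: 12.3 × 611/(680 + 611) = 5.82 V.
With the supply zeroed, Ra and Rb appear in parallel from the tap: R_th = Ra‖Rb = (680 × 611)/1291 = 322 Ω.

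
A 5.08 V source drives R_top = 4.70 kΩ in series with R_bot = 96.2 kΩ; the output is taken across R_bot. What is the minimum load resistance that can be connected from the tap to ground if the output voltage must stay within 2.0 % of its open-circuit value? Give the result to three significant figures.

Output resistance R_th = R_top‖R_bot = (4.70 × 96.2)/100.9 = 4.481 kΩ.
The fractional drop is R_th/(R_th + R_L); requiring this ≤ 0.0200 gives R_L ≥ R_th(1/0.0200 − 1) = 4.481 × 49.00 = 220 kΩ.

R_L(min) ≈ 220 kΩ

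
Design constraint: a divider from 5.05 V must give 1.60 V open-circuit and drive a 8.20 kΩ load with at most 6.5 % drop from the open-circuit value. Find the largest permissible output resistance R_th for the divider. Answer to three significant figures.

R_th ≤ 570 Ω

Loading drop = R_th/(R_th + R_L) ≤ 0.0650, so R_th ≤ R_L · ε/(1−ε) = 8.20 kΩ × 0.0650/0.9350 = 570 Ω.
(Any R1, R2 with R2/(R1+R2) = 0.317 and R1‖R2 ≤ 570 Ω will meet the spec.)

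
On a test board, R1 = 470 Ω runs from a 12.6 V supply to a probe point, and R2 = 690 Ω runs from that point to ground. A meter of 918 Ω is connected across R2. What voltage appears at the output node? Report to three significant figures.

V_out ≈ 5.75 V

The load sits in parallel with R2: R2‖R_L = (690 × 918) / (690 + 918) = 393.9 Ω.
V_out = 12.6 × 393.9 / (470 + 393.9) = 12.6 × 393.9/863.9 = 5.75 V.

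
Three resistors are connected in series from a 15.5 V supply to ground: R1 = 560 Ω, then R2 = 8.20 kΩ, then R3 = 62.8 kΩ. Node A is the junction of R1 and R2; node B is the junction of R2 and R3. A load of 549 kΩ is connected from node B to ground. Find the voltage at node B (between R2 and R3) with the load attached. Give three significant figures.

V ≈ 13.4 V

At node B, R3 is in parallel with the load: R3‖R_L = 56350 Ω.
Below node A the resistance is R2 + (R3‖R_L) = 64550 Ω, so V_A = 15.5 × 64550/65110 = 15.37 V.
Then V_B = V_A × (R3‖R_L)/(R2 + R3‖R_L) = 15.37 × 56350/64550 = 13.4 V.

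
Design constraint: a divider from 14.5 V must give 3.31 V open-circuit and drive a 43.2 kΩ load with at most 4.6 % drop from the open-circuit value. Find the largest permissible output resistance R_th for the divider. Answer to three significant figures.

R_th ≤ 2.08 kΩ

Loading drop = R_th/(R_th + R_L) ≤ 0.0460, so R_th ≤ R_L · ε/(1−ε) = 43.2 kΩ × 0.0460/0.9540 = 2.08 kΩ.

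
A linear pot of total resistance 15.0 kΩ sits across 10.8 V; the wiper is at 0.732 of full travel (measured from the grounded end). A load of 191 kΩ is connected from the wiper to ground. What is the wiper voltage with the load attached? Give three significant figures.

The wiper splits the pot into (1−α)R = 4.020 kΩ above and αR = 10.98 kΩ below.
Lower section ‖ load = 10.38 kΩ.
V_wiper = 10.8 × 10.38/(4.020 + 10.38) = 7.79 V.

V ≈ 7.79 V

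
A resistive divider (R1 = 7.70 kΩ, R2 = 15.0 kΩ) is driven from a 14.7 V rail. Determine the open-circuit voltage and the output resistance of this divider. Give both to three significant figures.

V_th is the open-circuit tap voltage: 14.7 × 15.0/(7.70 + 15.0) = 9.71 V.
With the supply zeroed, R1 and R2 appear in parallel from the tap: R_th = R1‖R2 = (7.70 × 15.0)/22.70 = 5.09 kΩ.

V_th = 9.71 V, R_th = 5.09 kΩ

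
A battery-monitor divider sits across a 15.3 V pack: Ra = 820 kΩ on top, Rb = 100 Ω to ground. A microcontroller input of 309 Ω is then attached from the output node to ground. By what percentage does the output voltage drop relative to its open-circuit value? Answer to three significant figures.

24.4 %

The divider's output (Thévenin) resistance is Ra‖Rb = 99.99 Ω.
Fractional drop under load = R_th/(R_th + R_L) = 99.99 / (99.99 + 309) = 0.2445.
So the output falls by 24.4 %.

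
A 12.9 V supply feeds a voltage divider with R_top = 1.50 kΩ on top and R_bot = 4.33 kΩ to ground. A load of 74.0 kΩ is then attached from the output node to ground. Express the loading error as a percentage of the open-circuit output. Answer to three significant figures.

1.48 %

The divider's output (Thévenin) resistance is R_top‖R_bot = 1.114 kΩ.
Fractional drop under load = R_th/(R_th + R_L) = 1.114 / (1.114 + 74.0) = 0.01483.
So the output falls by 1.48 %.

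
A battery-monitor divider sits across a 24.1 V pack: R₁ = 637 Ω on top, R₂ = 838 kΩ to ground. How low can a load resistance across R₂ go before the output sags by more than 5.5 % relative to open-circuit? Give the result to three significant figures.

R_L(min) ≈ 10.9 kΩ

Output resistance R_th = R₁‖R₂ = (637 × 838000)/838600 = 636.5 Ω.
The fractional drop is R_th/(R_th + R_L); requiring this ≤ 0.0550 gives R_L ≥ R_th(1/0.0550 − 1) = 636.5 × 17.18 = 10.9 kΩ.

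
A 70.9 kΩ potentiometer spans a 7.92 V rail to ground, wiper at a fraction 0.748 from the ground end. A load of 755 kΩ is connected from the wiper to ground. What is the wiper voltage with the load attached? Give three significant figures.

V ≈ 5.82 V

The wiper splits the pot into (1−α)R = 17.87 kΩ above and αR = 53.03 kΩ below.
Lower section ‖ load = 49.55 kΩ.
V_wiper = 7.92 × 49.55/(17.87 + 49.55) = 5.82 V.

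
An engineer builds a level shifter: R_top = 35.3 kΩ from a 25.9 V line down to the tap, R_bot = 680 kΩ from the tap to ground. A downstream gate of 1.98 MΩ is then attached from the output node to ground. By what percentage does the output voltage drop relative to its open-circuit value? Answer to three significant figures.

The divider's output (Thévenin) resistance is R_top‖R_bot = 33.56 kΩ.
Fractional drop under load = R_th/(R_th + R_L) = 33.56 / (33.56 + 1980) = 0.01667.
So the output falls by 1.67 %.

1.67 %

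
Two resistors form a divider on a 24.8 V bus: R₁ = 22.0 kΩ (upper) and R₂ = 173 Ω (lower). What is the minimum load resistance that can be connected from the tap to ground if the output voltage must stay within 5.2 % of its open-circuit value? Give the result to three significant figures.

R_L(min) ≈ 3.13 kΩ

Output resistance R_th = R₁‖R₂ = (22000 × 173)/22170 = 171.7 Ω.
The fractional drop is R_th/(R_th + R_L); requiring this ≤ 0.0520 gives R_L ≥ R_th(1/0.0520 − 1) = 171.7 × 18.23 = 3.13 kΩ.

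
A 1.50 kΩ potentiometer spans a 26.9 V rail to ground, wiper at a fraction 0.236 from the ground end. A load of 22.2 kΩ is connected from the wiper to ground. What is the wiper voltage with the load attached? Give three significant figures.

V ≈ 6.27 V

The wiper splits the pot into (1−α)R = 1146 Ω above and αR = 354.0 Ω below.
Lower section ‖ load = 348.4 Ω.
V_wiper = 26.9 × 348.4/(1146 + 348.4) = 6.27 V.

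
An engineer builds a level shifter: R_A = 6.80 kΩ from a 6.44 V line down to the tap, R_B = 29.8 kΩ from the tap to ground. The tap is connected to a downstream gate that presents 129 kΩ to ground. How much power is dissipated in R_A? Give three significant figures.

Total resistance from the source is R_A + (R_B‖R_L) = 31.01 kΩ, so I = 6.44/31.01 kΩ = 0.2077 mA.
P = I²·R_A = (0.2077 mA)² × 6.80 kΩ = 0.293 mW.

P ≈ 0.293 mW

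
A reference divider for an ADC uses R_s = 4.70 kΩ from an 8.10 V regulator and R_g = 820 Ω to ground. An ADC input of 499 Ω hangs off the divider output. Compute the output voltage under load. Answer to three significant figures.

The load sits in parallel with R_g: R_g‖R_L = (820 × 499) / (820 + 499) = 310.2 Ω.
V_out = 8.10 × 310.2 / (4700 + 310.2) = 8.10 × 310.2/5010 = 0.502 V.

V_out ≈ 0.502 V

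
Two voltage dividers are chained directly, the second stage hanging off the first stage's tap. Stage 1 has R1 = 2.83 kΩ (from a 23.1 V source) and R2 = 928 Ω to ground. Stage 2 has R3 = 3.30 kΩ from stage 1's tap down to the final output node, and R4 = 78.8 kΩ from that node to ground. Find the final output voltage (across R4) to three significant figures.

Stage 2 presents R3+R4 = 82100 Ω as a load on stage 1's tap.
Stage 1's lower leg becomes R2‖(R3+R4) = 917.6 Ω, so V_mid = 23.1 × 917.6/3748 = 5.656 V.
Stage 2 is itself unloaded: V_out = V_mid × R4/(R3+R4) = 5.656 × 78800/82100 = 5.43 V.

V_out ≈ 5.43 V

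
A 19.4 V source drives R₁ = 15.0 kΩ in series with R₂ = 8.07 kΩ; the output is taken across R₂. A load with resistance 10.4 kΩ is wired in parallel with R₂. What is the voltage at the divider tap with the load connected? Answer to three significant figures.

V_out ≈ 4.51 V

The load sits in parallel with R₂: R₂‖R_L = (8.07 × 10.4) / (8.07 + 10.4) = 4.544 kΩ.
V_out = 19.4 × 4.544 / (15.0 + 4.544) = 19.4 × 4.544/19.54 = 4.51 V.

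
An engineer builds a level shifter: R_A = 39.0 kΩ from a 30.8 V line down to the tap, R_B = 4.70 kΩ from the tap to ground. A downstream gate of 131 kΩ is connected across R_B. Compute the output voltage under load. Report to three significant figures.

V_out ≈ 3.21 V

The load sits in parallel with R_B: R_B‖R_L = (4.70 × 131) / (4.70 + 131) = 4.537 kΩ.
V_out = 30.8 × 4.537 / (39.0 + 4.537) = 30.8 × 4.537/43.54 = 3.21 V.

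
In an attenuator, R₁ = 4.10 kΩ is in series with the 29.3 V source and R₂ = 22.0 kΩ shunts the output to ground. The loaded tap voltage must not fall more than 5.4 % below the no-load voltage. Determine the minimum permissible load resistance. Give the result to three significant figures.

R_L(min) ≈ 60.5 kΩ

Output resistance R_th = R₁‖R₂ = (4.10 × 22.0)/26.10 = 3.456 kΩ.
The fractional drop is R_th/(R_th + R_L); requiring this ≤ 0.0540 gives R_L ≥ R_th(1/0.0540 − 1) = 3.456 × 17.52 = 60.5 kΩ.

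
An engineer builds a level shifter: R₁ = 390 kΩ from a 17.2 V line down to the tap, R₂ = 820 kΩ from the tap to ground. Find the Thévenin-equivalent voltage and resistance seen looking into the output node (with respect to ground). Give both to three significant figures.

V_th is the open-circuit tap voltage: 17.2 × 820/(390 + 820) = 11.7 V.
With the supply zeroed, R₁ and R₂ appear in parallel from the tap: R_th = R₁‖R₂ = (390 × 820)/1210 = 264 kΩ.

V_th = 11.7 V, R_th = 264 kΩ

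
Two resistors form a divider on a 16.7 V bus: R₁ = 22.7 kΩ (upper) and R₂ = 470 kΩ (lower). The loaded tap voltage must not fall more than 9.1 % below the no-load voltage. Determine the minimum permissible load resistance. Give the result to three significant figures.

Output resistance R_th = R₁‖R₂ = (22.7 × 470)/492.7 = 21.65 kΩ.
The fractional drop is R_th/(R_th + R_L); requiring this ≤ 0.0910 gives R_L ≥ R_th(1/0.0910 − 1) = 21.65 × 9.989 = 216 kΩ.

R_L(min) ≈ 216 kΩ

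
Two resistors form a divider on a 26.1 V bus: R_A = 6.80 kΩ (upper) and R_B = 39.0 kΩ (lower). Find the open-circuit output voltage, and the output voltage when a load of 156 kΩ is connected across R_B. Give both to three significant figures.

Open-circuit: V = 26.1 × 39.0/(6.80 + 39.0) = 22.2 V.
With the load, R_B becomes R_B‖R_L = 31.20 kΩ, so V = 26.1 × 31.20/38.00 = 21.4 V.

Unloaded: 22.2 V; loaded: 21.4 V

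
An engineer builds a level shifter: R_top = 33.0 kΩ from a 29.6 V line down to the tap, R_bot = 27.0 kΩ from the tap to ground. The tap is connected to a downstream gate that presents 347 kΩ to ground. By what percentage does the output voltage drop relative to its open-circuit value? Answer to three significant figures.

4.10 %

The divider's output (Thévenin) resistance is R_top‖R_bot = 14.85 kΩ.
Fractional drop under load = R_th/(R_th + R_L) = 14.85 / (14.85 + 347) = 0.04104.
So the output falls by 4.10 %.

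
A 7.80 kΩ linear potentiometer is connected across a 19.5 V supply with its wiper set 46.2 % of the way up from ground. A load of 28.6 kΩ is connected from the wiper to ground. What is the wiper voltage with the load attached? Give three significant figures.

V ≈ 8.44 V

The wiper splits the pot into (1−α)R = 4.196 kΩ above and αR = 3.604 kΩ below.
Lower section ‖ load = 3.200 kΩ.
V_wiper = 19.5 × 3.200/(4.196 + 3.200) = 8.44 V.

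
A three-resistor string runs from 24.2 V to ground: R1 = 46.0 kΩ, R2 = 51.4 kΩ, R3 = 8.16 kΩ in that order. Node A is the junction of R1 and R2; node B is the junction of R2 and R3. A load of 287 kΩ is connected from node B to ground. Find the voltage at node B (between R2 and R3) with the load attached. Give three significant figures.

At node B, R3 is in parallel with the load: R3‖R_L = 7.934 kΩ.
Below node A the resistance is R2 + (R3‖R_L) = 59.33 kΩ, so V_A = 24.2 × 59.33/105.3 = 13.63 V.
Then V_B = V_A × (R3‖R_L)/(R2 + R3‖R_L) = 13.63 × 7.934/59.33 = 1.82 V.

V ≈ 1.82 V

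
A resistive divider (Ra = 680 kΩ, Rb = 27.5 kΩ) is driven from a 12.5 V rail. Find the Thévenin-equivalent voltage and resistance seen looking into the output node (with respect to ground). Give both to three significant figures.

V_th = 0.486 V, R_th = 26.4 kΩ

V_th is the open-circuit tap voltage: 12.5 × 27.5/(680 + 27.5) = 0.486 V.
With the supply zeroed, Ra and Rb appear in parallel from the tap: R_th = Ra‖Rb = (680 × 27.5)/707.5 = 26.4 kΩ.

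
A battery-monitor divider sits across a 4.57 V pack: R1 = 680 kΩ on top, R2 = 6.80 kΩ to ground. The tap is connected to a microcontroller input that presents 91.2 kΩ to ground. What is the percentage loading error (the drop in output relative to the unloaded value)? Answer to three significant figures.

The divider's output (Thévenin) resistance is R1‖R2 = 6.733 kΩ.
Fractional drop under load = R_th/(R_th + R_L) = 6.733 / (6.733 + 91.2) = 0.06875.
So the output falls by 6.87 %.

6.87 %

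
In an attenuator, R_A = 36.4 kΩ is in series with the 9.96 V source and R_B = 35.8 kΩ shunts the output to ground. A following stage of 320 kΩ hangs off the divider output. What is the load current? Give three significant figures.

I_L ≈ 0.0146 mA

R_B‖R_L = 32.20 kΩ; V_out = 9.96 × 32.20/68.60 = 4.675 V.
I_L = V_out / R_L = 4.675 / 320 kΩ = 0.0146 mA.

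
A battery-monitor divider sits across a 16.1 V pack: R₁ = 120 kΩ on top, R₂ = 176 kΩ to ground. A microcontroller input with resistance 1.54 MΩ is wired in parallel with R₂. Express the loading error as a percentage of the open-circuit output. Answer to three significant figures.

The divider's output (Thévenin) resistance is R₁‖R₂ = 71.35 kΩ.
Fractional drop under load = R_th/(R_th + R_L) = 71.35 / (71.35 + 1540) = 0.04428.
So the output falls by 4.43 %.

4.43 %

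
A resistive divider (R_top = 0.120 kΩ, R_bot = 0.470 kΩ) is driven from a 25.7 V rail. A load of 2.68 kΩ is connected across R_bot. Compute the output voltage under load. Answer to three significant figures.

The load sits in parallel with R_bot: R_bot‖R_L = (470 × 2680) / (470 + 2680) = 399.9 Ω.
V_out = 25.7 × 399.9 / (120 + 399.9) = 25.7 × 399.9/519.9 = 19.8 V.
(Unloaded it would have been 20.5 V.)

V_out ≈ 19.8 V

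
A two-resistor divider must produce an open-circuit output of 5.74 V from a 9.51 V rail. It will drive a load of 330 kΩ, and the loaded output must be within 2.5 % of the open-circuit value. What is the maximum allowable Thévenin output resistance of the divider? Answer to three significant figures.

R_th ≤ 8.46 kΩ

Loading drop = R_th/(R_th + R_L) ≤ 0.0250, so R_th ≤ R_L · ε/(1−ε) = 330 kΩ × 0.0250/0.9750 = 8.46 kΩ.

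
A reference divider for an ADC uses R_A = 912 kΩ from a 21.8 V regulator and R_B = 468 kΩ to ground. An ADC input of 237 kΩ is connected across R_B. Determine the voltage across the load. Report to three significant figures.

V_out ≈ 3.21 V

The load sits in parallel with R_B: R_B‖R_L = (468 × 237) / (468 + 237) = 157.3 kΩ.
V_out = 21.8 × 157.3 / (912 + 157.3) = 21.8 × 157.3/1069 = 3.21 V.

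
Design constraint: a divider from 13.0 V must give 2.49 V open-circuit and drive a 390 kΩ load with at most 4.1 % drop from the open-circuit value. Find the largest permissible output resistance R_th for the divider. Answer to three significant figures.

Loading drop = R_th/(R_th + R_L) ≤ 0.0410, so R_th ≤ R_L · ε/(1−ε) = 390 kΩ × 0.0410/0.9590 = 16.7 kΩ.
(Any R1, R2 with R2/(R1+R2) = 0.192 and R1‖R2 ≤ 16.7 kΩ will meet the spec.)

R_th ≤ 16.7 kΩ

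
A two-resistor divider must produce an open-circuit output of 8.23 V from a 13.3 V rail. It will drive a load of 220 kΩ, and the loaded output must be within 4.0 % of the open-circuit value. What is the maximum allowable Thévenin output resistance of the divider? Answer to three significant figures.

Loading drop = R_th/(R_th + R_L) ≤ 0.0400, so R_th ≤ R_L · ε/(1−ε) = 220 kΩ × 0.0400/0.9600 = 9.17 kΩ.
(Any R1, R2 with R2/(R1+R2) = 0.619 and R1‖R2 ≤ 9.17 kΩ will meet the spec.)

R_th ≤ 9.17 kΩ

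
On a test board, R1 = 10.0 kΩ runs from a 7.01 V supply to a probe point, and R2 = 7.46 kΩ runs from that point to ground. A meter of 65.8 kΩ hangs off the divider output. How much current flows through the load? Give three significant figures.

R2‖R_L = 6.700 kΩ; V_out = 7.01 × 6.700/16.70 = 2.812 V.
I_L = V_out / R_L = 2.812 / 65.8 kΩ = 0.0427 mA.

I_L ≈ 0.0427 mA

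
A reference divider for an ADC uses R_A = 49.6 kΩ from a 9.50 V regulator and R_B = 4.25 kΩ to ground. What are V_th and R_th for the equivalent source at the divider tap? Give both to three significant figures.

V_th is the open-circuit tap voltage: 9.50 × 4.25/(49.6 + 4.25) = 0.750 V.
With the supply zeroed, R_A and R_B appear in parallel from the tap: R_th = R_A‖R_B = (49.6 × 4.25)/53.85 = 3.91 kΩ.

V_th = 0.750 V, R_th = 3.91 kΩ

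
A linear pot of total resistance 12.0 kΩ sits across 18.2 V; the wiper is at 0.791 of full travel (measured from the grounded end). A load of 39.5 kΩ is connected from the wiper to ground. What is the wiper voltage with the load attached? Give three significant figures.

The wiper splits the pot into (1−α)R = 2.508 kΩ above and αR = 9.492 kΩ below.
Lower section ‖ load = 7.653 kΩ.
V_wiper = 18.2 × 7.653/(2.508 + 7.653) = 13.7 V.

V ≈ 13.7 V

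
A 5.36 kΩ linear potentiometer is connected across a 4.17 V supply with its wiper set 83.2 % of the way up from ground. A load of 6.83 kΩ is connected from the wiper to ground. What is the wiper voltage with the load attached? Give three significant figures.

The wiper splits the pot into (1−α)R = 900.5 Ω above and αR = 4460 Ω below.
Lower section ‖ load = 2698 Ω.
V_wiper = 4.17 × 2698/(900.5 + 2698) = 3.13 V.

V ≈ 3.13 V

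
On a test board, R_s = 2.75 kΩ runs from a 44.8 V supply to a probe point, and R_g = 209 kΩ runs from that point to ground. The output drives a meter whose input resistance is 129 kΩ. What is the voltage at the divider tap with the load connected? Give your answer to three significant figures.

The load sits in parallel with R_g: R_g‖R_L = (209 × 129) / (209 + 129) = 79.77 kΩ.
V_out = 44.8 × 79.77 / (2.75 + 79.77) = 44.8 × 79.77/82.52 = 43.3 V.

V_out ≈ 43.3 V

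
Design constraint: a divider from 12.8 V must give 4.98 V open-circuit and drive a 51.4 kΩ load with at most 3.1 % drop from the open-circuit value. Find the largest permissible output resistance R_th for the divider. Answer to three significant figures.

Loading drop = R_th/(R_th + R_L) ≤ 0.0310, so R_th ≤ R_L · ε/(1−ε) = 51.4 kΩ × 0.0310/0.9690 = 1.64 kΩ.

R_th ≤ 1.64 kΩ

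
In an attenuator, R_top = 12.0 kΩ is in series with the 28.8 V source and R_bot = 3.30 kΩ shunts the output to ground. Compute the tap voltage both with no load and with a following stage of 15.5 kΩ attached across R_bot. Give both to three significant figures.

Unloaded: 6.21 V; loaded: 5.32 V

Open-circuit: V = 28.8 × 3.30/(12.0 + 3.30) = 6.21 V.
With the load, R_bot becomes R_bot‖R_L = 2.721 kΩ, so V = 28.8 × 2.721/14.72 = 5.32 V.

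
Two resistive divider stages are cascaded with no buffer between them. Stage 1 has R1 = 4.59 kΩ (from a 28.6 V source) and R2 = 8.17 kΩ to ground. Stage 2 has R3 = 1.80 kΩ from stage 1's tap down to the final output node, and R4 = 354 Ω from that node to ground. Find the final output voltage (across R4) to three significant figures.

V_out ≈ 1.27 V

Stage 2 presents R3+R4 = 2154 Ω as a load on stage 1's tap.
Stage 1's lower leg becomes R2‖(R3+R4) = 1705 Ω, so V_mid = 28.6 × 1705/6295 = 7.745 V.
Stage 2 is itself unloaded: V_out = V_mid × R4/(R3+R4) = 7.745 × 354/2154 = 1.27 V.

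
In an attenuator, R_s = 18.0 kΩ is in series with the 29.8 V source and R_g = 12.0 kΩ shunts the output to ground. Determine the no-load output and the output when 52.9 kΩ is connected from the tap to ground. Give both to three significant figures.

Open-circuit: V = 29.8 × 12.0/(18.0 + 12.0) = 11.9 V.
With the load, R_g becomes R_g‖R_L = 9.781 kΩ, so V = 29.8 × 9.781/27.78 = 10.5 V.

Unloaded: 11.9 V; loaded: 10.5 V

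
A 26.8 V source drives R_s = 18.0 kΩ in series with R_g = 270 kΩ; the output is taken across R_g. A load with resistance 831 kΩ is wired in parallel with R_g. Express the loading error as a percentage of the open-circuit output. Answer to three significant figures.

1.99 %

The divider's output (Thévenin) resistance is R_s‖R_g = 16.88 kΩ.
Fractional drop under load = R_th/(R_th + R_L) = 16.88 / (16.88 + 831) = 0.01990.
So the output falls by 1.99 %.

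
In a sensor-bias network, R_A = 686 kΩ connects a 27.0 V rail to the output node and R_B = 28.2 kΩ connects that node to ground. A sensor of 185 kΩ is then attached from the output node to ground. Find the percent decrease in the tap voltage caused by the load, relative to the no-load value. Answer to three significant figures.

12.8 %

Unloaded V = 27.0 × 28.2/714.2 = 1.0661 V.
Loaded: R_B‖R_L = 24.47 kΩ, giving V = 27.0 × 24.47/710.5 = 0.92993 V.
Drop = (1.0661 − 0.92993) / 1.0661 = 12.8 %.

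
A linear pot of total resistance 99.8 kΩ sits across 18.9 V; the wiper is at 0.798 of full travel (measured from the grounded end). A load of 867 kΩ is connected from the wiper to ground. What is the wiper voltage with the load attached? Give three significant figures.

V ≈ 14.8 V

The wiper splits the pot into (1−α)R = 20.16 kΩ above and αR = 79.64 kΩ below.
Lower section ‖ load = 72.94 kΩ.
V_wiper = 18.9 × 72.94/(20.16 + 72.94) = 14.8 V.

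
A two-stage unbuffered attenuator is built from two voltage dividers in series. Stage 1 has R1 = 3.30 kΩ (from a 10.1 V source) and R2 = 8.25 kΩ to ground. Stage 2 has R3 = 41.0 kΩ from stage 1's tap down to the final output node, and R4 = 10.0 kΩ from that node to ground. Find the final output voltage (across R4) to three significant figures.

Stage 2 presents R3+R4 = 51.00 kΩ as a load on stage 1's tap.
Stage 1's lower leg becomes R2‖(R3+R4) = 7.101 kΩ, so V_mid = 10.1 × 7.101/10.40 = 6.896 V.
Stage 2 is itself unloaded: V_out = V_mid × R4/(R3+R4) = 6.896 × 10.0/51.00 = 1.35 V.

V_out ≈ 1.35 V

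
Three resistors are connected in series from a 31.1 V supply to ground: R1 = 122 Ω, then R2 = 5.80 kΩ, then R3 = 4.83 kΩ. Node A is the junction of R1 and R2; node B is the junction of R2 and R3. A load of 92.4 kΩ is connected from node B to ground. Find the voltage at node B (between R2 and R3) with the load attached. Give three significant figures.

V ≈ 13.6 V

At node B, R3 is in parallel with the load: R3‖R_L = 4590 Ω.
Below node A the resistance is R2 + (R3‖R_L) = 10390 Ω, so V_A = 31.1 × 10390/10510 = 30.74 V.
Then V_B = V_A × (R3‖R_L)/(R2 + R3‖R_L) = 30.74 × 4590/10390 = 13.6 V.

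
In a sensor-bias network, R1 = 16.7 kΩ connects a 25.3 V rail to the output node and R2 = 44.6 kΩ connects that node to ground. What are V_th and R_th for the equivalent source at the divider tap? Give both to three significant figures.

V_th = 18.4 V, R_th = 12.2 kΩ

V_th is the open-circuit tap voltage: 25.3 × 44.6/(16.7 + 44.6) = 18.4 V.
With the supply zeroed, R1 and R2 appear in parallel from the tap: R_th = R1‖R2 = (16.7 × 44.6)/61.30 = 12.2 kΩ.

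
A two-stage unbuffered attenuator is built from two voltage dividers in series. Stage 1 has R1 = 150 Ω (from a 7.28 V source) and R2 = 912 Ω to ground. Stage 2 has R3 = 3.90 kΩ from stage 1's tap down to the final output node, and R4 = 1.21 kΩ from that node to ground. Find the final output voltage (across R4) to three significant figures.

V_out ≈ 1.44 V

Stage 2 presents R3+R4 = 5110 Ω as a load on stage 1's tap.
Stage 1's lower leg becomes R2‖(R3+R4) = 773.9 Ω, so V_mid = 7.28 × 773.9/923.9 = 6.098 V.
Stage 2 is itself unloaded: V_out = V_mid × R4/(R3+R4) = 6.098 × 1210/5110 = 1.44 V.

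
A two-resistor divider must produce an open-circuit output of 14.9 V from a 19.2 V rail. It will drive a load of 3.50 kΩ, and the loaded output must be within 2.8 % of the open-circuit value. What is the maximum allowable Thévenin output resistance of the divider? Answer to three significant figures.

Loading drop = R_th/(R_th + R_L) ≤ 0.0280, so R_th ≤ R_L · ε/(1−ε) = 3.50 kΩ × 0.0280/0.9720 = 101 Ω.

R_th ≤ 101 Ω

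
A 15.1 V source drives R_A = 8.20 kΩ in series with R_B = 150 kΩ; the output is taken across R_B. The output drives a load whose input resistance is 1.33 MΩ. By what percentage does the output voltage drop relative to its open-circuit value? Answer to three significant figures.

0.581 %

The divider's output (Thévenin) resistance is R_A‖R_B = 7.775 kΩ.
Fractional drop under load = R_th/(R_th + R_L) = 7.775 / (7.775 + 1330) = 0.005812.
So the output falls by 0.581 %.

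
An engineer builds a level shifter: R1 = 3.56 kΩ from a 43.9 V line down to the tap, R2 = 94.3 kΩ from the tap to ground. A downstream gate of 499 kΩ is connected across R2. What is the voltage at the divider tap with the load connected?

The load sits in parallel with R2: R2‖R_L = (94.3 × 499) / (94.3 + 499) = 79.31 kΩ.
V_out = 43.9 × 79.31 / (3.56 + 79.31) = 43.9 × 79.31/82.87 = 42.0 V.
(Unloaded it would have been 42.3 V.)

V_out ≈ 42.0 V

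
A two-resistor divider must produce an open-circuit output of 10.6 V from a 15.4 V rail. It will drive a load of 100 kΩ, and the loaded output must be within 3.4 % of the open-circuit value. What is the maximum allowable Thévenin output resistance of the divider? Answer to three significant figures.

R_th ≤ 3.52 kΩ

Loading drop = R_th/(R_th + R_L) ≤ 0.0340, so R_th ≤ R_L · ε/(1−ε) = 100 kΩ × 0.0340/0.9660 = 3.52 kΩ.
(Any R1, R2 with R2/(R1+R2) = 0.688 and R1‖R2 ≤ 3.52 kΩ will meet the spec.)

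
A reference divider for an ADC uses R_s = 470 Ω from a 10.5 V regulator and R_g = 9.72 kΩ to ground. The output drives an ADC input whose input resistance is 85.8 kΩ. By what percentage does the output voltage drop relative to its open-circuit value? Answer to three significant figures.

The divider's output (Thévenin) resistance is R_s‖R_g = 448.3 Ω.
Fractional drop under load = R_th/(R_th + R_L) = 448.3 / (448.3 + 85800) = 0.005198.
So the output falls by 0.520 %.

0.520 %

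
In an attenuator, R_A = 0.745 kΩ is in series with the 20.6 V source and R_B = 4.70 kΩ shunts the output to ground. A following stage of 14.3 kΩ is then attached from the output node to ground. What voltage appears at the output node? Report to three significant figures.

V_out ≈ 17.0 V

The load sits in parallel with R_B: R_B‖R_L = (4700 × 14300) / (4700 + 14300) = 3537 Ω.
V_out = 20.6 × 3537 / (745 + 3537) = 20.6 × 3537/4282 = 17.0 V.
(Unloaded it would have been 17.8 V.)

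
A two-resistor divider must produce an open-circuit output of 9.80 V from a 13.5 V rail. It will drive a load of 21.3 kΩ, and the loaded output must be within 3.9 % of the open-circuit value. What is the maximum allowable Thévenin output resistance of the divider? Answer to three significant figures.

R_th ≤ 864 Ω

Loading drop = R_th/(R_th + R_L) ≤ 0.0390, so R_th ≤ R_L · ε/(1−ε) = 21.3 kΩ × 0.0390/0.9610 = 864 Ω.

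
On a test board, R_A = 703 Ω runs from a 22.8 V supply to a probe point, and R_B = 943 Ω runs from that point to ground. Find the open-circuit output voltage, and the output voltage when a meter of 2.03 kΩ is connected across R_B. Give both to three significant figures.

Open-circuit: V = 22.8 × 943/(703 + 943) = 13.1 V.
With the load, R_B becomes R_B‖R_L = 643.9 Ω, so V = 22.8 × 643.9/1347 = 10.9 V.

Unloaded: 13.1 V; loaded: 10.9 V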